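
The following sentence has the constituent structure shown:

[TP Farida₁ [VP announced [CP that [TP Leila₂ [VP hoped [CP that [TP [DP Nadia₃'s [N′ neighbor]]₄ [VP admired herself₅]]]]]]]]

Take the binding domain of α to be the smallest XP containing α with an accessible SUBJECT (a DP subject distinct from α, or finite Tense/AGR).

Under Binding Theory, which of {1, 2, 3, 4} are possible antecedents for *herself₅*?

*herself* is an anaphor, so Principle A applies: it must be bound in its binding domain.
Binding domain of *herself₅*: the embedded TP, whose subject is [Nadia₃'s neighbor]₄.
*Farida₁* c-commands the anaphor but is outside its binding domain → cannot satisfy Principle A.
*Leila₂* c-commands the anaphor but is outside its binding domain → cannot satisfy Principle A.
*Nadia₃* does not c-command the anaphor → cannot bind it.
*[Nadia₃'s neighbor]₄* c-commands the anaphor within its binding domain → licit binder.

{4}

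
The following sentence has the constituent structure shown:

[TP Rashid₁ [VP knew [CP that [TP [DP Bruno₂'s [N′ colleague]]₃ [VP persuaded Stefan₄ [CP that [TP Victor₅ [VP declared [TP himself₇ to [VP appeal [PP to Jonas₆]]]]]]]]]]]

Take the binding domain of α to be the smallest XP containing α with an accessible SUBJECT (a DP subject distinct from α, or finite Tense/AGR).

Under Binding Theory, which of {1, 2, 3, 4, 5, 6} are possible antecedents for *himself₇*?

{5}

*himself* is an anaphor, so Principle A applies: it must be bound in its binding domain.
Binding domain of *himself₇*: the embedded TP, whose subject is Victor₅.
*Rashid₁* c-commands the anaphor but is outside its binding domain → cannot satisfy Principle A.
*Bruno₂* does not c-command the anaphor → cannot bind it.
*[Bruno₂'s colleague]₃* c-commands the anaphor but is outside its binding domain → cannot satisfy Principle A.
*Stefan₄* c-commands the anaphor but is outside its binding domain → cannot satisfy Principle A.
*Victor₅* c-commands the anaphor within its binding domain → licit binder.
*Jonas₆* does not c-command the anaphor → cannot bind it.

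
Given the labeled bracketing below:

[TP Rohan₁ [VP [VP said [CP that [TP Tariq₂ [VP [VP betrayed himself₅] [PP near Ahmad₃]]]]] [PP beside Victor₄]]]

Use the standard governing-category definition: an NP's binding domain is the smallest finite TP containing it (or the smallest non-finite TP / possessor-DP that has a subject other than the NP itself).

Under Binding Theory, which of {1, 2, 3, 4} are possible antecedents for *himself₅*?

{2}

*himself* is an anaphor, so Principle A applies: it must be bound in its binding domain.
Binding domain of *himself₅*: the embedded TP, whose subject is Tariq₂.
*Rohan₁* c-commands the anaphor but is outside its binding domain → cannot satisfy Principle A.
*Tariq₂* c-commands the anaphor within its binding domain → licit binder.
*Ahmad₃* does not c-command the anaphor → cannot bind it.
*Victor₄* does not c-command the anaphor → cannot bind it.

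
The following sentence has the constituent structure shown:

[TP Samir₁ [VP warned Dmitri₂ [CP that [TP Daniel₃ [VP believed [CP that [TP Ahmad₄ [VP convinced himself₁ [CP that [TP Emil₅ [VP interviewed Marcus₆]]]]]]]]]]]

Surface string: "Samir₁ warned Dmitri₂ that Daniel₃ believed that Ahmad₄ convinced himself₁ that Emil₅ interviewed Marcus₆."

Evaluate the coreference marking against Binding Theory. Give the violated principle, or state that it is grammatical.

The two coindexed NPs are *Samir₁* and *himself₁*.
*himself₁* is an anaphor. Principle A requires it to be bound within its binding domain — the embedded TP, whose subject is Ahmad₄.
Within that domain it is c-commanded by *Ahmad₄*, which does not share its index.
*Samir₁* does c-command the anaphor, but from outside its binding domain.
The anaphor is unbound in its domain → Principle A violation.

Principle A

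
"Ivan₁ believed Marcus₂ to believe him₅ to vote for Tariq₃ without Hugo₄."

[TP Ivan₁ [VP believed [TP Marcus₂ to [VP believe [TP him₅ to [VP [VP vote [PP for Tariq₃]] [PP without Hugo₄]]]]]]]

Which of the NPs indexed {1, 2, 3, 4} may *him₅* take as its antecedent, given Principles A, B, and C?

{1}

*him* is a pronoun, so Principle B applies: it must be free in its binding domain.
Binding domain of *him₅*: the embedded TP, whose subject is Marcus₂.
*Ivan₁* c-commands the pronoun but from outside its binding domain, and is not c-commanded by it → coindexation permitted.
*Marcus₂* c-commands the pronoun within its binding domain → coindexation would violate Principle B.
*Tariq₃*: the pronoun c-commands this R-expression → coindexation would violate Principle C on *Tariq₃*.
*Hugo₄*: the pronoun c-commands this R-expression → coindexation would violate Principle C on *Hugo₄*.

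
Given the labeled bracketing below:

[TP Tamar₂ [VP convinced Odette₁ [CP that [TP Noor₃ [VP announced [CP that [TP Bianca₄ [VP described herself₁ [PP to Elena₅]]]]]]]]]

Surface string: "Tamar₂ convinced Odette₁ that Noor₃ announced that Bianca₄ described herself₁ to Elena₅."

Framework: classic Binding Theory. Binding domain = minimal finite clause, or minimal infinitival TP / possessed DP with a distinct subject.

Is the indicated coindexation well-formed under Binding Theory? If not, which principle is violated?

Principle A

The two coindexed NPs are *Odette₁* and *herself₁*.
*herself₁* is an anaphor. Principle A requires it to be bound within its binding domain — the embedded TP, whose subject is Bianca₄.
Within that domain it is c-commanded by *Bianca₄*, which does not share its index.
*Odette₁* does c-command the anaphor, but from outside its binding domain.
The anaphor is unbound in its domain → Principle A violation.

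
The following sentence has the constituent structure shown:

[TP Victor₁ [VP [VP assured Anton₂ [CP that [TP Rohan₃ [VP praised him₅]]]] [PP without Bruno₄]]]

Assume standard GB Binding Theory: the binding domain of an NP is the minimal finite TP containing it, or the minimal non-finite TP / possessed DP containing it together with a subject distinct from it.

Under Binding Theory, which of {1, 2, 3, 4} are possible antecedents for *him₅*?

{1, 2, 4}

*him* is a pronoun, so Principle B applies: it must be free in its binding domain.
Binding domain of *him₅*: the embedded TP, whose subject is Rohan₃.
*Victor₁* c-commands the pronoun but from outside its binding domain, and is not c-commanded by it → coindexation permitted.
*Anton₂* c-commands the pronoun but from outside its binding domain, and is not c-commanded by it → coindexation permitted.
*Rohan₃* c-commands the pronoun within its binding domain → coindexation would violate Principle B.
*Bruno₄* and the pronoun do not c-command one another → neither Principle B nor Principle C is at stake; coindexation permitted.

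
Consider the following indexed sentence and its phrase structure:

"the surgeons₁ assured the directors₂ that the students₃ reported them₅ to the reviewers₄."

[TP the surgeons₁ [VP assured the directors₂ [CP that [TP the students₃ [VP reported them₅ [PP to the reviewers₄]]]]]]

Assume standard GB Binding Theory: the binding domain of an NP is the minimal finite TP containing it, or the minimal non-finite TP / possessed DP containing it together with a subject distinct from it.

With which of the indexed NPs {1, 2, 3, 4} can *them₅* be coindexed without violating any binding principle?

{1, 2}

*them* is a pronoun, so Principle B applies: it must be free in its binding domain.
Binding domain of *them₅*: the embedded TP, whose subject is the students₃.
*the surgeons₁* c-commands the pronoun but from outside its binding domain, and is not c-commanded by it → coindexation permitted.
*the directors₂* c-commands the pronoun but from outside its binding domain, and is not c-commanded by it → coindexation permitted.
*the students₃* c-commands the pronoun within its binding domain → coindexation would violate Principle B.
*the reviewers₄*: the pronoun c-commands this R-expression → coindexation would violate Principle C on *the reviewers₄*.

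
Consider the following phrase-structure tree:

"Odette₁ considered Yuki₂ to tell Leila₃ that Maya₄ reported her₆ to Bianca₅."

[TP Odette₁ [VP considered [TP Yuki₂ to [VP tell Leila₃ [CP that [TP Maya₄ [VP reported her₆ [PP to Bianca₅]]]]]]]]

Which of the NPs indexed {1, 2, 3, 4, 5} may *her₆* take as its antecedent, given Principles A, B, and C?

*her* is a pronoun, so Principle B applies: it must be free in its binding domain.
Binding domain of *her₆*: the embedded TP, whose subject is Maya₄.
*Odette₁* c-commands the pronoun but from outside its binding domain, and is not c-commanded by it → coindexation permitted.
*Yuki₂* c-commands the pronoun but from outside its binding domain, and is not c-commanded by it → coindexation permitted.
*Leila₃* c-commands the pronoun but from outside its binding domain, and is not c-commanded by it → coindexation permitted.
*Maya₄* c-commands the pronoun within its binding domain → coindexation would violate Principle B.
*Bianca₅*: the pronoun c-commands this R-expression → coindexation would violate Principle C on *Bianca₅*.

{1, 2, 3}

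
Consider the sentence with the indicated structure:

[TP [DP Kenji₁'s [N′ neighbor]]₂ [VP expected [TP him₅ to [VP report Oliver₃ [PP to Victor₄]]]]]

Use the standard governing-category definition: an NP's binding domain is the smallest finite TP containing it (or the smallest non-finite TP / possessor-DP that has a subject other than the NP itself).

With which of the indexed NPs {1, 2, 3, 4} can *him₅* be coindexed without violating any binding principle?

{1}

*him* is a pronoun, so Principle B applies: it must be free in its binding domain.
Binding domain of *him₅*: the matrix TP, whose subject is [Kenji₁'s neighbor]₂.
*Kenji₁* and the pronoun do not c-command one another → neither Principle B nor Principle C is at stake; coindexation permitted.
*[Kenji₁'s neighbor]₂* c-commands the pronoun within its binding domain → coindexation would violate Principle B.
*Oliver₃*: the pronoun c-commands this R-expression → coindexation would violate Principle C on *Oliver₃*.
*Victor₄*: the pronoun c-commands this R-expression → coindexation would violate Principle C on *Victor₄*.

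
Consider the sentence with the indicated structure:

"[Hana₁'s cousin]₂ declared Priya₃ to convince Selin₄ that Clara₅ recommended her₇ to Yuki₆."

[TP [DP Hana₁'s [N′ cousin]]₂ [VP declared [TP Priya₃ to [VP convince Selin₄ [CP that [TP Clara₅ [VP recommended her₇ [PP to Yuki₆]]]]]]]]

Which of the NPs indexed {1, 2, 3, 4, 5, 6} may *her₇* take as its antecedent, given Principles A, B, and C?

*her* is a pronoun, so Principle B applies: it must be free in its binding domain.
Binding domain of *her₇*: the embedded TP, whose subject is Clara₅.
*Hana₁* and the pronoun do not c-command one another → neither Principle B nor Principle C is at stake; coindexation permitted.
*[Hana₁'s cousin]₂* c-commands the pronoun but from outside its binding domain, and is not c-commanded by it → coindexation permitted.
*Priya₃* c-commands the pronoun but from outside its binding domain, and is not c-commanded by it → coindexation permitted.
*Selin₄* c-commands the pronoun but from outside its binding domain, and is not c-commanded by it → coindexation permitted.
*Clara₅* c-commands the pronoun within its binding domain → coindexation would violate Principle B.
*Yuki₆*: the pronoun c-commands this R-expression → coindexation would violate Principle C on *Yuki₆*.

{1, 2, 3, 4}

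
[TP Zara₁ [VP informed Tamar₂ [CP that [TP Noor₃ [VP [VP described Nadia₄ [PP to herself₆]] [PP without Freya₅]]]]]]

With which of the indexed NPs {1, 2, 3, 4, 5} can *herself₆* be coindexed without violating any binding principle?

*herself* is an anaphor, so Principle A applies: it must be bound in its binding domain.
Binding domain of *herself₆*: the embedded TP, whose subject is Noor₃.
*Zara₁* c-commands the anaphor but is outside its binding domain → cannot satisfy Principle A.
*Tamar₂* c-commands the anaphor but is outside its binding domain → cannot satisfy Principle A.
*Noor₃* c-commands the anaphor within its binding domain → licit binder.
*Nadia₄* c-commands the anaphor within its binding domain → licit binder.
*Freya₅* does not c-command the anaphor → cannot bind it.

{3, 4}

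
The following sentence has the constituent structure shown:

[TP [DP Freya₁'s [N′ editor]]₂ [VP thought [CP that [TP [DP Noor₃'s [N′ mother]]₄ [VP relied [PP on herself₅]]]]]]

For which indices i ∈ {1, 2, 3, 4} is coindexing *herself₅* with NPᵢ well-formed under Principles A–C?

*herself* is an anaphor, so Principle A applies: it must be bound in its binding domain.
Binding domain of *herself₅*: the embedded TP, whose subject is [Noor₃'s mother]₄.
*Freya₁* does not c-command the anaphor → cannot bind it.
*[Freya₁'s editor]₂* c-commands the anaphor but is outside its binding domain → cannot satisfy Principle A.
*Noor₃* does not c-command the anaphor → cannot bind it.
*[Noor₃'s mother]₄* c-commands the anaphor within its binding domain → licit binder.

{4}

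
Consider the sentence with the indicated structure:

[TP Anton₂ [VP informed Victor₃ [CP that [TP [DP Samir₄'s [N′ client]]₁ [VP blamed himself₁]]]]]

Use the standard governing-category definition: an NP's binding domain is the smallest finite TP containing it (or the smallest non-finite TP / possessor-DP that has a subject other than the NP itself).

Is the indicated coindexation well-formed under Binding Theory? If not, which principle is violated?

grammatical

The two coindexed NPs are *[Samir₄'s client]₁* and *himself₁*.
*himself₁* is an anaphor; its binding domain is the embedded TP, whose subject is [Samir₄'s client]₁. *[Samir₄'s client]₁* c-commands it within that domain and shares its index, so Principle A is satisfied.
*[Samir₄'s client]₁* is an R-expression; *himself₁* does not c-command it, and no other NP shares its index, so Principle C is satisfied.
All principles are respected.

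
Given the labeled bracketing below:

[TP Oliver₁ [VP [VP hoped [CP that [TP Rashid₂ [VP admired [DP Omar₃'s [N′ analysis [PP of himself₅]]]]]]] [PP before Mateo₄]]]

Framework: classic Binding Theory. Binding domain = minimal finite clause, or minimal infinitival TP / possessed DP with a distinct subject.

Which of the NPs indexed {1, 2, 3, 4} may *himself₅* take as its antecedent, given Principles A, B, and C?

*himself* is an anaphor, so Principle A applies: it must be bound in its binding domain.
Binding domain of *himself₅*: the possessed DP, whose subject is Omar₃.
*Oliver₁* c-commands the anaphor but is outside its binding domain → cannot satisfy Principle A.
*Rashid₂* c-commands the anaphor but is outside its binding domain → cannot satisfy Principle A.
*Omar₃* c-commands the anaphor within its binding domain → licit binder.
*Mateo₄* does not c-command the anaphor → cannot bind it.

{3}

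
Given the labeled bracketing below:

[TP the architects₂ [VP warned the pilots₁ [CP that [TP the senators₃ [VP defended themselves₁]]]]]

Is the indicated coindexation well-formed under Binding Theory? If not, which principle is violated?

Principle A

The two coindexed NPs are *the pilots₁* and *themselves₁*.
*themselves₁* is an anaphor. Principle A requires it to be bound within its binding domain — the embedded TP, whose subject is the senators₃.
Within that domain it is c-commanded by *the senators₃*, which does not share its index.
*the pilots₁* does c-command the anaphor, but from outside its binding domain.
The anaphor is unbound in its domain → Principle A violation.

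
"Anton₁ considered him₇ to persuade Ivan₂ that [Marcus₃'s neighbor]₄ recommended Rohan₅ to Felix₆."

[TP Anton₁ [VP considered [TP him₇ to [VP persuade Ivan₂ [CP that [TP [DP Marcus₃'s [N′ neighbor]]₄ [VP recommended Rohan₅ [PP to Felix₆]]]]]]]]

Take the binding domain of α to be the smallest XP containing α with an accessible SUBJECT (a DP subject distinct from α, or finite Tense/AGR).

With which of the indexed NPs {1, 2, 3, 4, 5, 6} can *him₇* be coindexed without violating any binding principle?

none

*him* is a pronoun, so Principle B applies: it must be free in its binding domain.
Binding domain of *him₇*: the matrix TP, whose subject is Anton₁.
*Anton₁* c-commands the pronoun within its binding domain → coindexation would violate Principle B.
*Ivan₂*: the pronoun c-commands this R-expression → coindexation would violate Principle C on *Ivan₂*.
*Marcus₃*: the pronoun c-commands this R-expression → coindexation would violate Principle C on *Marcus₃*.
*[Marcus₃'s neighbor]₄*: the pronoun c-commands this R-expression → coindexation would violate Principle C on *[Marcus₃'s neighbor]₄*.
*Rohan₅*: the pronoun c-commands this R-expression → coindexation would violate Principle C on *Rohan₅*.
*Felix₆*: the pronoun c-commands this R-expression → coindexation would violate Principle C on *Felix₆*.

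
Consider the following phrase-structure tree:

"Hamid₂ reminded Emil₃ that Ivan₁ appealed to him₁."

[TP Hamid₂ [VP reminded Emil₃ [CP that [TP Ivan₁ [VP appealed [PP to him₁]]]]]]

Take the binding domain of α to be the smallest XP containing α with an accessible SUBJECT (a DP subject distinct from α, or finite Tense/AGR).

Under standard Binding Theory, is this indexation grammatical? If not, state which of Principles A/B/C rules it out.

Principle B

The two coindexed NPs are *Ivan₁* and *him₁*.
*him₁* is a pronoun. Its binding domain is the embedded TP, whose subject is Ivan₁.
*Ivan₁* c-commands it within that domain and carries the same index.
The pronoun is locally bound → Principle B violation.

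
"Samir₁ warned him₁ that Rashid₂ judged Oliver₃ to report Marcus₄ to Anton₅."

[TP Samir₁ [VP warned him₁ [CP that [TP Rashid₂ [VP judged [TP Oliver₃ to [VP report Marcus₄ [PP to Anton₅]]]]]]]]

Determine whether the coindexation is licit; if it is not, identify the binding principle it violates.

Principle B

The two coindexed NPs are *Samir₁* and *him₁*.
*him₁* is a pronoun. Its binding domain is the matrix TP, whose subject is Samir₁.
*Samir₁* c-commands it within that domain and carries the same index.
The pronoun is locally bound → Principle B violation.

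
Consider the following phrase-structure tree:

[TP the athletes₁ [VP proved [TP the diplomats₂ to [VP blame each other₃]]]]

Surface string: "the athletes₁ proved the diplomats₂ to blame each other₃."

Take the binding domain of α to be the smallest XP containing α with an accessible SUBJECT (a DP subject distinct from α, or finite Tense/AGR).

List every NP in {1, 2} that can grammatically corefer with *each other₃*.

*each other* is an anaphor, so Principle A applies: it must be bound in its binding domain.
Binding domain of *each other₃*: the embedded TP, whose subject is the diplomats₂.
*the athletes₁* c-commands the anaphor but is outside its binding domain → cannot satisfy Principle A.
*the diplomats₂* c-commands the anaphor within its binding domain → licit binder.

{2}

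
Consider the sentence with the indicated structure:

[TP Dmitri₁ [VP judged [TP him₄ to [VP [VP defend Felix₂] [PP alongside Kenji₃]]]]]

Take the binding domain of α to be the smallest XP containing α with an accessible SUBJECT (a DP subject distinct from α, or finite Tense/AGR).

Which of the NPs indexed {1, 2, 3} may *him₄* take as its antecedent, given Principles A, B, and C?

*him* is a pronoun, so Principle B applies: it must be free in its binding domain.
Binding domain of *him₄*: the matrix TP, whose subject is Dmitri₁.
*Dmitri₁* c-commands the pronoun within its binding domain → coindexation would violate Principle B.
*Felix₂*: the pronoun c-commands this R-expression → coindexation would violate Principle C on *Felix₂*.
*Kenji₃*: the pronoun c-commands this R-expression → coindexation would violate Principle C on *Kenji₃*.

none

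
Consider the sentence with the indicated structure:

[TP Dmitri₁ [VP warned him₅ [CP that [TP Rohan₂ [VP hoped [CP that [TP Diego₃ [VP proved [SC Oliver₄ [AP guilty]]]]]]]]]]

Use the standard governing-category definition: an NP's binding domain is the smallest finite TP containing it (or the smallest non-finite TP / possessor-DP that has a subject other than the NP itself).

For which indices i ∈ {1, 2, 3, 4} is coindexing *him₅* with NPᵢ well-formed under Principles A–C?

none

*him* is a pronoun, so Principle B applies: it must be free in its binding domain.
Binding domain of *him₅*: the matrix TP, whose subject is Dmitri₁.
*Dmitri₁* c-commands the pronoun within its binding domain → coindexation would violate Principle B.
*Rohan₂*: the pronoun c-commands this R-expression → coindexation would violate Principle C on *Rohan₂*.
*Diego₃*: the pronoun c-commands this R-expression → coindexation would violate Principle C on *Diego₃*.
*Oliver₄*: the pronoun c-commands this R-expression → coindexation would violate Principle C on *Oliver₄*.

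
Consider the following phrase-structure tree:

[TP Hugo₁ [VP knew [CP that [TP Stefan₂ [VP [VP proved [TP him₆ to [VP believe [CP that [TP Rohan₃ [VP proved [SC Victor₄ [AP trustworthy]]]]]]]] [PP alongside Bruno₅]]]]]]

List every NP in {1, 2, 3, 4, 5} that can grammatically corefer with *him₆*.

*him* is a pronoun, so Principle B applies: it must be free in its binding domain.
Binding domain of *him₆*: the embedded TP, whose subject is Stefan₂.
*Hugo₁* c-commands the pronoun but from outside its binding domain, and is not c-commanded by it → coindexation permitted.
*Stefan₂* c-commands the pronoun within its binding domain → coindexation would violate Principle B.
*Rohan₃*: the pronoun c-commands this R-expression → coindexation would violate Principle C on *Rohan₃*.
*Victor₄*: the pronoun c-commands this R-expression → coindexation would violate Principle C on *Victor₄*.
*Bruno₅* and the pronoun do not c-command one another → neither Principle B nor Principle C is at stake; coindexation permitted.

{1, 5}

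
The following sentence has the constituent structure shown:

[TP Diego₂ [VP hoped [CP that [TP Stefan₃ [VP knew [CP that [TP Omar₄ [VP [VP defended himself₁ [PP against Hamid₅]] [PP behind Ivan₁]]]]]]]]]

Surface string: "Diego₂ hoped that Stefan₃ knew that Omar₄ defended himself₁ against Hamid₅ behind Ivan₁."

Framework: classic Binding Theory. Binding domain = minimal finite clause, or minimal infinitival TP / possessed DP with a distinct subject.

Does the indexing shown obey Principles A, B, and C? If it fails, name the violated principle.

Principle A

The two coindexed NPs are *Ivan₁* and *himself₁*.
*himself₁* is an anaphor. Principle A requires it to be bound within its binding domain — the embedded TP, whose subject is Omar₄.
Within that domain it is c-commanded by *Omar₄*, which does not share its index.
*Ivan₁* does not c-command the anaphor at all.
The anaphor is unbound in its domain → Principle A violation.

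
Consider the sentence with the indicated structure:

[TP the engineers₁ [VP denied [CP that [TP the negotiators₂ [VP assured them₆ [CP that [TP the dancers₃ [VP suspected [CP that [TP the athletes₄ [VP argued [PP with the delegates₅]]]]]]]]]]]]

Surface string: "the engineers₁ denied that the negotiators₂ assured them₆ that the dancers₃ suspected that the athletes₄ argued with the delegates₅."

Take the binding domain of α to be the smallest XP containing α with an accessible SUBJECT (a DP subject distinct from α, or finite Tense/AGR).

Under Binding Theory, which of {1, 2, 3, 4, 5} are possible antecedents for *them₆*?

{1}

*them* is a pronoun, so Principle B applies: it must be free in its binding domain.
Binding domain of *them₆*: the embedded TP, whose subject is the negotiators₂.
*the engineers₁* c-commands the pronoun but from outside its binding domain, and is not c-commanded by it → coindexation permitted.
*the negotiators₂* c-commands the pronoun within its binding domain → coindexation would violate Principle B.
*the dancers₃*: the pronoun c-commands this R-expression → coindexation would violate Principle C on *the dancers₃*.
*the athletes₄*: the pronoun c-commands this R-expression → coindexation would violate Principle C on *the athletes₄*.
*the delegates₅*: the pronoun c-commands this R-expression → coindexation would violate Principle C on *the delegates₅*.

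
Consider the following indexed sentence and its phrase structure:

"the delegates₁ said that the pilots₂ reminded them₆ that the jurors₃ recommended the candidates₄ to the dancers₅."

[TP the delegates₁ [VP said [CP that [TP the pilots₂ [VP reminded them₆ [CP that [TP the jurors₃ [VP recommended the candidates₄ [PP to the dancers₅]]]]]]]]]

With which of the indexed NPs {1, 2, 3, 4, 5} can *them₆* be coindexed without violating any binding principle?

*them* is a pronoun, so Principle B applies: it must be free in its binding domain.
Binding domain of *them₆*: the embedded TP, whose subject is the pilots₂.
*the delegates₁* c-commands the pronoun but from outside its binding domain, and is not c-commanded by it → coindexation permitted.
*the pilots₂* c-commands the pronoun within its binding domain → coindexation would violate Principle B.
*the jurors₃*: the pronoun c-commands this R-expression → coindexation would violate Principle C on *the jurors₃*.
*the candidates₄*: the pronoun c-commands this R-expression → coindexation would violate Principle C on *the candidates₄*.
*the dancers₅*: the pronoun c-commands this R-expression → coindexation would violate Principle C on *the dancers₅*.

{1}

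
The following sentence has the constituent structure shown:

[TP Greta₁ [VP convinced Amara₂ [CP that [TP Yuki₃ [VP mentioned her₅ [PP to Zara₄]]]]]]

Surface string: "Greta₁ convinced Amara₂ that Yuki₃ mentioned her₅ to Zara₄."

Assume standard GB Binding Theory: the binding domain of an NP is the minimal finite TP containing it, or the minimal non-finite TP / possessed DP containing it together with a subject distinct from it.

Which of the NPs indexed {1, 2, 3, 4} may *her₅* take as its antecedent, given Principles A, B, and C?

{1, 2}

*her* is a pronoun, so Principle B applies: it must be free in its binding domain.
Binding domain of *her₅*: the embedded TP, whose subject is Yuki₃.
*Greta₁* c-commands the pronoun but from outside its binding domain, and is not c-commanded by it → coindexation permitted.
*Amara₂* c-commands the pronoun but from outside its binding domain, and is not c-commanded by it → coindexation permitted.
*Yuki₃* c-commands the pronoun within its binding domain → coindexation would violate Principle B.
*Zara₄*: the pronoun c-commands this R-expression → coindexation would violate Principle C on *Zara₄*.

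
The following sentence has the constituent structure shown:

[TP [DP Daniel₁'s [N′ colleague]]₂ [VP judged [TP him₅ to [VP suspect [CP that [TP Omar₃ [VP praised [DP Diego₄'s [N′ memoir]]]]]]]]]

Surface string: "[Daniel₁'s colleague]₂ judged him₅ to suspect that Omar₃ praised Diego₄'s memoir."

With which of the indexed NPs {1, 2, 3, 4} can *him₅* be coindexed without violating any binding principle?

*him* is a pronoun, so Principle B applies: it must be free in its binding domain.
Binding domain of *him₅*: the matrix TP, whose subject is [Daniel₁'s colleague]₂.
*Daniel₁* and the pronoun do not c-command one another → neither Principle B nor Principle C is at stake; coindexation permitted.
*[Daniel₁'s colleague]₂* c-commands the pronoun within its binding domain → coindexation would violate Principle B.
*Omar₃*: the pronoun c-commands this R-expression → coindexation would violate Principle C on *Omar₃*.
*Diego₄*: the pronoun c-commands this R-expression → coindexation would violate Principle C on *Diego₄*.

{1}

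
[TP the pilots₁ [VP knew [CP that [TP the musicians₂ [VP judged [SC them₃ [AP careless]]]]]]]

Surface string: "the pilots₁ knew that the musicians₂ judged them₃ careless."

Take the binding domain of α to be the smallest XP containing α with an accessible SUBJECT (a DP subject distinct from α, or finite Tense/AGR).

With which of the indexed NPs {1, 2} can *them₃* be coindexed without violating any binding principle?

{1}

*them* is a pronoun, so Principle B applies: it must be free in its binding domain.
Binding domain of *them₃*: the embedded TP, whose subject is the musicians₂.
*the pilots₁* c-commands the pronoun but from outside its binding domain, and is not c-commanded by it → coindexation permitted.
*the musicians₂* c-commands the pronoun within its binding domain → coindexation would violate Principle B.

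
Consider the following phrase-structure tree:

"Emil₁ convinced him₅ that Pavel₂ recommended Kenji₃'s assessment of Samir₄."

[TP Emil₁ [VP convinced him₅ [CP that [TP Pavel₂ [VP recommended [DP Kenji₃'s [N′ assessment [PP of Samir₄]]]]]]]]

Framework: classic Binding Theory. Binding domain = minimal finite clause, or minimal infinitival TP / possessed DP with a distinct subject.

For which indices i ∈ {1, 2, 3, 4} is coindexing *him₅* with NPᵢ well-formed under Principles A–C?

*him* is a pronoun, so Principle B applies: it must be free in its binding domain.
Binding domain of *him₅*: the matrix TP, whose subject is Emil₁.
*Emil₁* c-commands the pronoun within its binding domain → coindexation would violate Principle B.
*Pavel₂*: the pronoun c-commands this R-expression → coindexation would violate Principle C on *Pavel₂*.
*Kenji₃*: the pronoun c-commands this R-expression → coindexation would violate Principle C on *Kenji₃*.
*Samir₄*: the pronoun c-commands this R-expression → coindexation would violate Principle C on *Samir₄*.

none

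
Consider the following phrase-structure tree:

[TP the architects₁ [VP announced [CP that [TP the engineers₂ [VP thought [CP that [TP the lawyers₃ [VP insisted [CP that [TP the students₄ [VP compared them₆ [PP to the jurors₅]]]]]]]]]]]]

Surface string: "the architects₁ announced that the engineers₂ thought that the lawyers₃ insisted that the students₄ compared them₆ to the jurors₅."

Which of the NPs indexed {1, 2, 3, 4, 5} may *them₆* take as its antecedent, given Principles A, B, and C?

*them* is a pronoun, so Principle B applies: it must be free in its binding domain.
Binding domain of *them₆*: the embedded TP, whose subject is the students₄.
*the architects₁* c-commands the pronoun but from outside its binding domain, and is not c-commanded by it → coindexation permitted.
*the engineers₂* c-commands the pronoun but from outside its binding domain, and is not c-commanded by it → coindexation permitted.
*the lawyers₃* c-commands the pronoun but from outside its binding domain, and is not c-commanded by it → coindexation permitted.
*the students₄* c-commands the pronoun within its binding domain → coindexation would violate Principle B.
*the jurors₅*: the pronoun c-commands this R-expression → coindexation would violate Principle C on *the jurors₅*.

{1, 2, 3}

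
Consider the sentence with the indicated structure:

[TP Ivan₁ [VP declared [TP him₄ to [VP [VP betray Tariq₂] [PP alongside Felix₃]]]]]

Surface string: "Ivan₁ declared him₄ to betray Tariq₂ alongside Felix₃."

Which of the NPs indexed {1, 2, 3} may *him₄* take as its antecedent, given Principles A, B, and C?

none

*him* is a pronoun, so Principle B applies: it must be free in its binding domain.
Binding domain of *him₄*: the matrix TP, whose subject is Ivan₁.
*Ivan₁* c-commands the pronoun within its binding domain → coindexation would violate Principle B.
*Tariq₂*: the pronoun c-commands this R-expression → coindexation would violate Principle C on *Tariq₂*.
*Felix₃*: the pronoun c-commands this R-expression → coindexation would violate Principle C on *Felix₃*.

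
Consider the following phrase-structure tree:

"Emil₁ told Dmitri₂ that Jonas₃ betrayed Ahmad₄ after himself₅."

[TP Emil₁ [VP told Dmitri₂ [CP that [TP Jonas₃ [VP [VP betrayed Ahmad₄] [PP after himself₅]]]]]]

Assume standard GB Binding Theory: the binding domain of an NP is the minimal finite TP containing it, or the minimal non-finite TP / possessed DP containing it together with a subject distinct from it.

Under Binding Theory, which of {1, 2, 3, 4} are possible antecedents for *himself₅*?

*himself* is an anaphor, so Principle A applies: it must be bound in its binding domain.
Binding domain of *himself₅*: the embedded TP, whose subject is Jonas₃.
*Emil₁* c-commands the anaphor but is outside its binding domain → cannot satisfy Principle A.
*Dmitri₂* c-commands the anaphor but is outside its binding domain → cannot satisfy Principle A.
*Jonas₃* c-commands the anaphor within its binding domain → licit binder.
*Ahmad₄* does not c-command the anaphor → cannot bind it.

{3}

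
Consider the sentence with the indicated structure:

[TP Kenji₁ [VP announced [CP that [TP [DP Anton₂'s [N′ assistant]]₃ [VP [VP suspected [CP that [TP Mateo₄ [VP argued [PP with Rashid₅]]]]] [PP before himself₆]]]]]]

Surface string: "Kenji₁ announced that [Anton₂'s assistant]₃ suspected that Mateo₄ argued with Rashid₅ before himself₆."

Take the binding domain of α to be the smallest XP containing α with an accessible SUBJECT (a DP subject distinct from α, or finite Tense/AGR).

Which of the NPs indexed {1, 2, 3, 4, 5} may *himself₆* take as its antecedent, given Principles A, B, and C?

{3}

*himself* is an anaphor, so Principle A applies: it must be bound in its binding domain.
Binding domain of *himself₆*: the embedded TP, whose subject is [Anton₂'s assistant]₃.
*Kenji₁* c-commands the anaphor but is outside its binding domain → cannot satisfy Principle A.
*Anton₂* does not c-command the anaphor → cannot bind it.
*[Anton₂'s assistant]₃* c-commands the anaphor within its binding domain → licit binder.
*Mateo₄* does not c-command the anaphor → cannot bind it.
*Rashid₅* does not c-command the anaphor → cannot bind it.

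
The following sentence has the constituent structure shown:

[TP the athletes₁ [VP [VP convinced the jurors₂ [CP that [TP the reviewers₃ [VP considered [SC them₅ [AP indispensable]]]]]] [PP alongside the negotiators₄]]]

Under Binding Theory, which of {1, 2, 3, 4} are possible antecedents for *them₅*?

{1, 2, 4}

*them* is a pronoun, so Principle B applies: it must be free in its binding domain.
Binding domain of *them₅*: the embedded TP, whose subject is the reviewers₃.
*the athletes₁* c-commands the pronoun but from outside its binding domain, and is not c-commanded by it → coindexation permitted.
*the jurors₂* c-commands the pronoun but from outside its binding domain, and is not c-commanded by it → coindexation permitted.
*the reviewers₃* c-commands the pronoun within its binding domain → coindexation would violate Principle B.
*the negotiators₄* and the pronoun do not c-command one another → neither Principle B nor Principle C is at stake; coindexation permitted.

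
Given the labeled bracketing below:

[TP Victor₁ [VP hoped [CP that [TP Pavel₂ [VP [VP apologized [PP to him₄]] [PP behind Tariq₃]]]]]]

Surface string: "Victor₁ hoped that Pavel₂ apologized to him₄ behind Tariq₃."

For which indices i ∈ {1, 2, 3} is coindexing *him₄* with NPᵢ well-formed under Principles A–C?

*him* is a pronoun, so Principle B applies: it must be free in its binding domain.
Binding domain of *him₄*: the embedded TP, whose subject is Pavel₂.
*Victor₁* c-commands the pronoun but from outside its binding domain, and is not c-commanded by it → coindexation permitted.
*Pavel₂* c-commands the pronoun within its binding domain → coindexation would violate Principle B.
*Tariq₃* and the pronoun do not c-command one another → neither Principle B nor Principle C is at stake; coindexation permitted.

{1, 3}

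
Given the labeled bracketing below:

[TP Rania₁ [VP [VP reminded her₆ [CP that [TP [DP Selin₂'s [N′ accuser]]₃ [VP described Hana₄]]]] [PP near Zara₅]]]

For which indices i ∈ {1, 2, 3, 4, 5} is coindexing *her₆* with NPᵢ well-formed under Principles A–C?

*her* is a pronoun, so Principle B applies: it must be free in its binding domain.
Binding domain of *her₆*: the matrix TP, whose subject is Rania₁.
*Rania₁* c-commands the pronoun within its binding domain → coindexation would violate Principle B.
*Selin₂*: the pronoun c-commands this R-expression → coindexation would violate Principle C on *Selin₂*.
*[Selin₂'s accuser]₃*: the pronoun c-commands this R-expression → coindexation would violate Principle C on *[Selin₂'s accuser]₃*.
*Hana₄*: the pronoun c-commands this R-expression → coindexation would violate Principle C on *Hana₄*.
*Zara₅* and the pronoun do not c-command one another → neither Principle B nor Principle C is at stake; coindexation permitted.

{5}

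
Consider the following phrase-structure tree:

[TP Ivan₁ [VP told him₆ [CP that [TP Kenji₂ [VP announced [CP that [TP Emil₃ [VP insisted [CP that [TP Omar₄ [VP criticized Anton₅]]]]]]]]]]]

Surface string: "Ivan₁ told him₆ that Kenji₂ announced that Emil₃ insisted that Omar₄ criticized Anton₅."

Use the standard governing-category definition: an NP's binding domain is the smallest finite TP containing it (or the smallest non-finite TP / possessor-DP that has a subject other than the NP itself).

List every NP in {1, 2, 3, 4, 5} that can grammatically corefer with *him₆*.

*him* is a pronoun, so Principle B applies: it must be free in its binding domain.
Binding domain of *him₆*: the matrix TP, whose subject is Ivan₁.
*Ivan₁* c-commands the pronoun within its binding domain → coindexation would violate Principle B.
*Kenji₂*: the pronoun c-commands this R-expression → coindexation would violate Principle C on *Kenji₂*.
*Emil₃*: the pronoun c-commands this R-expression → coindexation would violate Principle C on *Emil₃*.
*Omar₄*: the pronoun c-commands this R-expression → coindexation would violate Principle C on *Omar₄*.
*Anton₅*: the pronoun c-commands this R-expression → coindexation would violate Principle C on *Anton₅*.

none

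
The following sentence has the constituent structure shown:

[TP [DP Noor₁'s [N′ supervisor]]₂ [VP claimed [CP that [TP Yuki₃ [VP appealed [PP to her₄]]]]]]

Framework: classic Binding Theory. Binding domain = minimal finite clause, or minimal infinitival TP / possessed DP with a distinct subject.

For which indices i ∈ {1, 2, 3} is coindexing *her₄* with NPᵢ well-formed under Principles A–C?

*her* is a pronoun, so Principle B applies: it must be free in its binding domain.
Binding domain of *her₄*: the embedded TP, whose subject is Yuki₃.
*Noor₁* and the pronoun do not c-command one another → neither Principle B nor Principle C is at stake; coindexation permitted.
*[Noor₁'s supervisor]₂* c-commands the pronoun but from outside its binding domain, and is not c-commanded by it → coindexation permitted.
*Yuki₃* c-commands the pronoun within its binding domain → coindexation would violate Principle B.

{1, 2}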